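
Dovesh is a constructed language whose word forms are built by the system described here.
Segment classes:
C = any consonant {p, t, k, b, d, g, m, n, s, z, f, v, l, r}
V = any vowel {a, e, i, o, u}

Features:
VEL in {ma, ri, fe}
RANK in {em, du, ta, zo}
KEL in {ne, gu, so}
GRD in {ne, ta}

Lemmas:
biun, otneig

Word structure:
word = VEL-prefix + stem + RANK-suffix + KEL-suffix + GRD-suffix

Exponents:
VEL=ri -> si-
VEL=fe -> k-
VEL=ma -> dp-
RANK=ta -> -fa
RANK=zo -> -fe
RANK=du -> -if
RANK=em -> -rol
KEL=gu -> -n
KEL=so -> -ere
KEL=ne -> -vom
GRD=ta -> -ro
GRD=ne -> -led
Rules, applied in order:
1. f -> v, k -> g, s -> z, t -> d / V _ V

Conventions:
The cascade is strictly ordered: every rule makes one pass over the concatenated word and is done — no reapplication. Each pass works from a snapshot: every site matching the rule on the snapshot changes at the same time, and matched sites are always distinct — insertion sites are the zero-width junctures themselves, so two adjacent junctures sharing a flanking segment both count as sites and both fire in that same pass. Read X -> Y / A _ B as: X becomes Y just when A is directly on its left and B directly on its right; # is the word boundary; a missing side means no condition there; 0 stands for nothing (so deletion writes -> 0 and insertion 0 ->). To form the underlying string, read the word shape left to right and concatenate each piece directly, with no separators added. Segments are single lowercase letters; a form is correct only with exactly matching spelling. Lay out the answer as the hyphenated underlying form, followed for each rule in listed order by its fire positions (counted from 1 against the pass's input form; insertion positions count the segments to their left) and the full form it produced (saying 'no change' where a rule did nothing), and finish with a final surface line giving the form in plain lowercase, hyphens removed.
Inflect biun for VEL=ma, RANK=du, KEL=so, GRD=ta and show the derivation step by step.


underlying: dp-biun-if-ere-ro
1. f -> v, k -> g, s -> z, t -> d / V _ V: fires at position(s) 8: dpbiuniverero
surface: dpbiuniverero


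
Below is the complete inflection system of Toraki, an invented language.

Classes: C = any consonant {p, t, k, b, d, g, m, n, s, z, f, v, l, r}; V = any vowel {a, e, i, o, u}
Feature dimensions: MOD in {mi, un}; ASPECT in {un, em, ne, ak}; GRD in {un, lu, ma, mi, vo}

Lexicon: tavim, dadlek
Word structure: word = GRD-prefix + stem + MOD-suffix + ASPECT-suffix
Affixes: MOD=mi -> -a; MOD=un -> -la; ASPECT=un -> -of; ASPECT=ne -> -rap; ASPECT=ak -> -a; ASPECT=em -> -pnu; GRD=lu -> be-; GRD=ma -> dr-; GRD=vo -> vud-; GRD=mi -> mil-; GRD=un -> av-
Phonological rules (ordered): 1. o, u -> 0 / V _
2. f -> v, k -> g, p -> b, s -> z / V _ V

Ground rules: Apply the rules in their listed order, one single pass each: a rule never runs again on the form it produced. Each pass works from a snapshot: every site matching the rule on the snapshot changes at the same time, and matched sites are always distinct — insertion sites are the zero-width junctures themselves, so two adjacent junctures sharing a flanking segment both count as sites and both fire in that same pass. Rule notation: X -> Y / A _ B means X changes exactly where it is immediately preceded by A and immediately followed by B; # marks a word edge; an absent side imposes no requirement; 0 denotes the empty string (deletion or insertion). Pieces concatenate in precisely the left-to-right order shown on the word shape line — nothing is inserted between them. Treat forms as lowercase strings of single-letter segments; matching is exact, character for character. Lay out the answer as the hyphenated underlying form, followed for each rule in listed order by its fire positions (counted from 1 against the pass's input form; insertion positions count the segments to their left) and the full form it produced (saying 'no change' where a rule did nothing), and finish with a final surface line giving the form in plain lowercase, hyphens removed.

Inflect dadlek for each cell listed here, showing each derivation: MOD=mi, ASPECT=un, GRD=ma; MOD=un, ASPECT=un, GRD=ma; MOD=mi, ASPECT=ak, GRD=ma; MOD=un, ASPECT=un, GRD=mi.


cell MOD=mi, ASPECT=un, GRD=ma:
underlying: dr-dadlek-a-of
1. o, u -> 0 / V _: fires at position(s) 10: drdadlekaf
2. f -> v, k -> g, p -> b, s -> z / V _ V: fires at position(s) 8: drdadlegaf
surface: drdadlegaf

cell MOD=un, ASPECT=un, GRD=ma:
underlying: dr-dadlek-la-of
1. o, u -> 0 / V _: fires at position(s) 11: drdadleklaf
2. f -> v, k -> g, p -> b, s -> z / V _ V: no change
surface: drdadleklaf

cell MOD=mi, ASPECT=ak, GRD=ma:
underlying: dr-dadlek-a-a
1. o, u -> 0 / V _: no change
2. f -> v, k -> g, p -> b, s -> z / V _ V: fires at position(s) 8: drdadlegaa
surface: drdadlegaa

cell MOD=un, ASPECT=un, GRD=mi:
underlying: mil-dadlek-la-of
1. o, u -> 0 / V _: fires at position(s) 12: mildadleklaf
2. f -> v, k -> g, p -> b, s -> z / V _ V: no change
surface: mildadleklaf


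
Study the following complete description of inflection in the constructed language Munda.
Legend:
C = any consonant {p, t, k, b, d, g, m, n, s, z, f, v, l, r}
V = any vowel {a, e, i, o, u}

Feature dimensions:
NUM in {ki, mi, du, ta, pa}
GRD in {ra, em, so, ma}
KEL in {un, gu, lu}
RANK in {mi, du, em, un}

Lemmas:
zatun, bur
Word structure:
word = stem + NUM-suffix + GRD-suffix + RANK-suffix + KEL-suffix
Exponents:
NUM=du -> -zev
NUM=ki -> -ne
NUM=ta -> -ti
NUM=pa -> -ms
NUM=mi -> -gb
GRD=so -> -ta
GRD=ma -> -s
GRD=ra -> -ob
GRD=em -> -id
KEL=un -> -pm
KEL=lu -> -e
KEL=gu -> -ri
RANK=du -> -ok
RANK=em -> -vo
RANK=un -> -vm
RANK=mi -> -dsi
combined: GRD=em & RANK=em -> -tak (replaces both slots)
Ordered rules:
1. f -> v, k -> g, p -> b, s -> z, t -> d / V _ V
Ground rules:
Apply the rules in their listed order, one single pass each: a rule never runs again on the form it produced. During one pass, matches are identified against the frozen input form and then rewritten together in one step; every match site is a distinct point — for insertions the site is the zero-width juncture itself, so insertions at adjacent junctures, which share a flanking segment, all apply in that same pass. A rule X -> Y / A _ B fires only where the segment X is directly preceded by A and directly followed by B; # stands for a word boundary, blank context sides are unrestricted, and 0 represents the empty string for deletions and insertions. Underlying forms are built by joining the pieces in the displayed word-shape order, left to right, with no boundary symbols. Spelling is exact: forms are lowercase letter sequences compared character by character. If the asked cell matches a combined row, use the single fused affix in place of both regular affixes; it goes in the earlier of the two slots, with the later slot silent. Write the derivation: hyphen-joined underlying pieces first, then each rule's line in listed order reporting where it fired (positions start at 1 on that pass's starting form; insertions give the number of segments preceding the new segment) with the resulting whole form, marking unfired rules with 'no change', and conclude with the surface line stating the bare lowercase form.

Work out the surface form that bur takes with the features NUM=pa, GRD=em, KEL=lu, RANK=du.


underlying: bur-ms-id-ok-e
1. f -> v, k -> g, p -> b, s -> z, t -> d / V _ V: fires at position(s) 9: burmsidoge
surface: burmsidoge


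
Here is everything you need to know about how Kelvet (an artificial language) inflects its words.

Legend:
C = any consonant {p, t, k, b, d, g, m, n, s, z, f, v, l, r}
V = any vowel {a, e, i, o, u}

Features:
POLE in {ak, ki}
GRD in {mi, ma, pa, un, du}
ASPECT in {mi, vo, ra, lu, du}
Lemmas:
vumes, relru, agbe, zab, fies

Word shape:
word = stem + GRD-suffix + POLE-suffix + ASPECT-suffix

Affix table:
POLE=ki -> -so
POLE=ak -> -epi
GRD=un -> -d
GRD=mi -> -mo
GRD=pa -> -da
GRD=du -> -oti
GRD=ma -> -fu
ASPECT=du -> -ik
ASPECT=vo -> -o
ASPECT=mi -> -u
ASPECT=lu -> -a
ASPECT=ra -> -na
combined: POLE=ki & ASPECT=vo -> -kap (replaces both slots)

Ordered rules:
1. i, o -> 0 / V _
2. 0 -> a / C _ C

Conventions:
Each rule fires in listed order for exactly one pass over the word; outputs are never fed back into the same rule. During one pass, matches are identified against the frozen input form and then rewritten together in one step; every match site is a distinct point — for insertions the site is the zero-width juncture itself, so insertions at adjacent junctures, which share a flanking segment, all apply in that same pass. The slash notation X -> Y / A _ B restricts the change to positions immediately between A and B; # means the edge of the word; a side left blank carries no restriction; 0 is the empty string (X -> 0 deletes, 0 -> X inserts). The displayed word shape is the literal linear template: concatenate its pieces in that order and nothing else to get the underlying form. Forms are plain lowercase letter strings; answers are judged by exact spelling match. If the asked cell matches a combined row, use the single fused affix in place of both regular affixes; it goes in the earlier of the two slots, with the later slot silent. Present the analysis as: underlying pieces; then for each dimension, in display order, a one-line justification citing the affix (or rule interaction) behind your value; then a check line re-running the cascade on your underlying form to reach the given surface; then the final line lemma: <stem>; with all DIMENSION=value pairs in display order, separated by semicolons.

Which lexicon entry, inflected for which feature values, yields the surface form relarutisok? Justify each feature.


underlying: relru-oti-so-ik
POLE=ki - signalled by the affix -so
GRD=du - signalled by the affix -oti
ASPECT=du - signalled by the affix -ik
check: relruotisoik -> relrutisok -> relarutisok
lemma: relru; POLE=ki; GRD=du; ASPECT=du


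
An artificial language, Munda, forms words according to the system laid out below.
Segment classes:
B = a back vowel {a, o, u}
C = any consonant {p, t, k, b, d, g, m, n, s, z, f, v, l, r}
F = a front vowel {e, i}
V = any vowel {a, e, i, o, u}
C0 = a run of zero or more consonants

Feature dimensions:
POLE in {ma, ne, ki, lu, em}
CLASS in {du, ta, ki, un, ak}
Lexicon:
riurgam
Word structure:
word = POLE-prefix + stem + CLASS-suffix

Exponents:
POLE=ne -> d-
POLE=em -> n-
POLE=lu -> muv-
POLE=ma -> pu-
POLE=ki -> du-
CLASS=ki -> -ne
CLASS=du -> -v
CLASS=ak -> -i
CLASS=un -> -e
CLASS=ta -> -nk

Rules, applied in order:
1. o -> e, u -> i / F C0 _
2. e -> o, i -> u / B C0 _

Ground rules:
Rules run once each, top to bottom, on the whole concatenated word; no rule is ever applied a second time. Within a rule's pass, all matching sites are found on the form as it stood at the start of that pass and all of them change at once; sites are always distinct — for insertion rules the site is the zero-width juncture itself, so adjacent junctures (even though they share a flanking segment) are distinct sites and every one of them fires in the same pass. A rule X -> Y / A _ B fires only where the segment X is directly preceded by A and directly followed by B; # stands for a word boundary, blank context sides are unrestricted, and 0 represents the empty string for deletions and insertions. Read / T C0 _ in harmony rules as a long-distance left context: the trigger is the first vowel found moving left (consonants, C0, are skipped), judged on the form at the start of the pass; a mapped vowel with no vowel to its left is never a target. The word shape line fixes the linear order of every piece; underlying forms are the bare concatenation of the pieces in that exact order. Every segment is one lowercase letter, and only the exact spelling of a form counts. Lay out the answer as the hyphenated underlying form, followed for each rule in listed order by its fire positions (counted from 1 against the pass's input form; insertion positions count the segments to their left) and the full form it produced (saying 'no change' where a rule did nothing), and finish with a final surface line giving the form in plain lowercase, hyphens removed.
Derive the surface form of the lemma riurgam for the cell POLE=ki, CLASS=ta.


underlying: du-riurgam-nk
1. o -> e, u -> i / F C0 _: fires at position(s) 5: duriirgamnk
2. e -> o, i -> u / B C0 _: fires at position(s) 4: duruirgamnk
surface: duruirgamnk


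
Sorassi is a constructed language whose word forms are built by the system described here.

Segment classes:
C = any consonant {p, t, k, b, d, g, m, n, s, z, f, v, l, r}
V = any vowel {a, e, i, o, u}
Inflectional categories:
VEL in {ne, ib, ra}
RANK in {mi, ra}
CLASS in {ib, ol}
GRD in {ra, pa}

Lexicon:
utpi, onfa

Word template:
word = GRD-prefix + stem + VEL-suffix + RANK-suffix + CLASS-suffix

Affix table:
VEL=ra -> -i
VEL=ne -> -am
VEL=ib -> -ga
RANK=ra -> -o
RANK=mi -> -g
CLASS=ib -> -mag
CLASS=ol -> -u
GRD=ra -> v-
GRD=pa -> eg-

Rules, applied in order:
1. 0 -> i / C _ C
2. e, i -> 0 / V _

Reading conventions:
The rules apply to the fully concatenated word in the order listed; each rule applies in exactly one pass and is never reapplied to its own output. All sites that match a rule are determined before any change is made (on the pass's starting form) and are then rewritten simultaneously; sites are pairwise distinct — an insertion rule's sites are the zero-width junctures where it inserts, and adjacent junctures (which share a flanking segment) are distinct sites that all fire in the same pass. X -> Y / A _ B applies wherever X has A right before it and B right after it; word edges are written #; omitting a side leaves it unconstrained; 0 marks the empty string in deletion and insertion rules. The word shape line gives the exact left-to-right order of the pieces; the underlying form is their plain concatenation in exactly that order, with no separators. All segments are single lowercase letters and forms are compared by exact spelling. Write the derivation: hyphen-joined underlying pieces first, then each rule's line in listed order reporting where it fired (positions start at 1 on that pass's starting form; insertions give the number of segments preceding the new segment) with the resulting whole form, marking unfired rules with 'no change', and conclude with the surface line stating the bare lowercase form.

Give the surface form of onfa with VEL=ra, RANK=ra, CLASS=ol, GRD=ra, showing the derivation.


underlying: v-onfa-i-o-u
1. 0 -> i / C _ C: inserts after position(s) 3: vonifaiou
2. e, i -> 0 / V _: fires at position(s) 7: vonifaou
surface: vonifaou


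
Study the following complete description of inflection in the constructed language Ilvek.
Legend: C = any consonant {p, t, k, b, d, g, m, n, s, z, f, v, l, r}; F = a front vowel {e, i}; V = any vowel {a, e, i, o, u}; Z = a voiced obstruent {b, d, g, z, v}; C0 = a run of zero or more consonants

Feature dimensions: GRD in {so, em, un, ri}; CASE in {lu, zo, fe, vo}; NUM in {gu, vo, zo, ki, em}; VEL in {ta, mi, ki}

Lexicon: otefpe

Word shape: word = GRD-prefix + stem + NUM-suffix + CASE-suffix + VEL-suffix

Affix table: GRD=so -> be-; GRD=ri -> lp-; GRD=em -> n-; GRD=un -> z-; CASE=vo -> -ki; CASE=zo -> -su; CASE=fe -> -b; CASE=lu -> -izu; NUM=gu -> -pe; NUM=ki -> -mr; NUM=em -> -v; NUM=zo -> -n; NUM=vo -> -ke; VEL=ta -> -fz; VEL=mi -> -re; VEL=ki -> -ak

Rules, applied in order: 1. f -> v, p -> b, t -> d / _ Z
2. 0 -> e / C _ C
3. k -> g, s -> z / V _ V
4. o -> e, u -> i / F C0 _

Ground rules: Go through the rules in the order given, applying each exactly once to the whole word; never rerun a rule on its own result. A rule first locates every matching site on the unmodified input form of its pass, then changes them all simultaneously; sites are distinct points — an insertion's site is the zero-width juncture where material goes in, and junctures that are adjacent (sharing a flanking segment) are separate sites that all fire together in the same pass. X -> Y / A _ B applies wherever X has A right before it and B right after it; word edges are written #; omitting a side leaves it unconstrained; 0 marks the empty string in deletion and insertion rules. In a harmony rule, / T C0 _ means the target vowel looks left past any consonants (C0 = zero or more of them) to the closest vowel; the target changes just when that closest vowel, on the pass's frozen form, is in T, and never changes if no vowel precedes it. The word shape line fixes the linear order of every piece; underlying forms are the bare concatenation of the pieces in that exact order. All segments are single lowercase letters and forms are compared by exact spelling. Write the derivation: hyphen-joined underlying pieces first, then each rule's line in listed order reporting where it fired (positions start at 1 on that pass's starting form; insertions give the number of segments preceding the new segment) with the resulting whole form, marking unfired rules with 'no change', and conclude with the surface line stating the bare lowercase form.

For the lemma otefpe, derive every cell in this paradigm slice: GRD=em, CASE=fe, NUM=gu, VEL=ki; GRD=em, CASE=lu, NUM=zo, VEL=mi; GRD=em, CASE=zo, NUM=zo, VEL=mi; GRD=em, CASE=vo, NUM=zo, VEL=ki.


cell GRD=em, CASE=fe, NUM=gu, VEL=ki:
underlying: n-otefpe-pe-b-ak
1. f -> v, p -> b, t -> d / _ Z: no change
2. 0 -> e / C _ C: inserts after position(s) 5: notefepepebak
3. k -> g, s -> z / V _ V: no change
4. o -> e, u -> i / F C0 _: no change
surface: notefepepebak

cell GRD=em, CASE=lu, NUM=zo, VEL=mi:
underlying: n-otefpe-n-izu-re
1. f -> v, p -> b, t -> d / _ Z: no change
2. 0 -> e / C _ C: inserts after position(s) 5: notefepenizure
3. k -> g, s -> z / V _ V: no change
4. o -> e, u -> i / F C0 _: fires at position(s) 12: notefepenizire
surface: notefepenizire

cell GRD=em, CASE=zo, NUM=zo, VEL=mi:
underlying: n-otefpe-n-su-re
1. f -> v, p -> b, t -> d / _ Z: no change
2. 0 -> e / C _ C: inserts after position(s) 5, 8: notefepenesure
3. k -> g, s -> z / V _ V: fires at position(s) 11: notefepenezure
4. o -> e, u -> i / F C0 _: fires at position(s) 12: notefepenezire
surface: notefepenezire

cell GRD=em, CASE=vo, NUM=zo, VEL=ki:
underlying: n-otefpe-n-ki-ak
1. f -> v, p -> b, t -> d / _ Z: no change
2. 0 -> e / C _ C: inserts after position(s) 5, 8: notefepenekiak
3. k -> g, s -> z / V _ V: fires at position(s) 11: notefepenegiak
4. o -> e, u -> i / F C0 _: no change
surface: notefepenegiak


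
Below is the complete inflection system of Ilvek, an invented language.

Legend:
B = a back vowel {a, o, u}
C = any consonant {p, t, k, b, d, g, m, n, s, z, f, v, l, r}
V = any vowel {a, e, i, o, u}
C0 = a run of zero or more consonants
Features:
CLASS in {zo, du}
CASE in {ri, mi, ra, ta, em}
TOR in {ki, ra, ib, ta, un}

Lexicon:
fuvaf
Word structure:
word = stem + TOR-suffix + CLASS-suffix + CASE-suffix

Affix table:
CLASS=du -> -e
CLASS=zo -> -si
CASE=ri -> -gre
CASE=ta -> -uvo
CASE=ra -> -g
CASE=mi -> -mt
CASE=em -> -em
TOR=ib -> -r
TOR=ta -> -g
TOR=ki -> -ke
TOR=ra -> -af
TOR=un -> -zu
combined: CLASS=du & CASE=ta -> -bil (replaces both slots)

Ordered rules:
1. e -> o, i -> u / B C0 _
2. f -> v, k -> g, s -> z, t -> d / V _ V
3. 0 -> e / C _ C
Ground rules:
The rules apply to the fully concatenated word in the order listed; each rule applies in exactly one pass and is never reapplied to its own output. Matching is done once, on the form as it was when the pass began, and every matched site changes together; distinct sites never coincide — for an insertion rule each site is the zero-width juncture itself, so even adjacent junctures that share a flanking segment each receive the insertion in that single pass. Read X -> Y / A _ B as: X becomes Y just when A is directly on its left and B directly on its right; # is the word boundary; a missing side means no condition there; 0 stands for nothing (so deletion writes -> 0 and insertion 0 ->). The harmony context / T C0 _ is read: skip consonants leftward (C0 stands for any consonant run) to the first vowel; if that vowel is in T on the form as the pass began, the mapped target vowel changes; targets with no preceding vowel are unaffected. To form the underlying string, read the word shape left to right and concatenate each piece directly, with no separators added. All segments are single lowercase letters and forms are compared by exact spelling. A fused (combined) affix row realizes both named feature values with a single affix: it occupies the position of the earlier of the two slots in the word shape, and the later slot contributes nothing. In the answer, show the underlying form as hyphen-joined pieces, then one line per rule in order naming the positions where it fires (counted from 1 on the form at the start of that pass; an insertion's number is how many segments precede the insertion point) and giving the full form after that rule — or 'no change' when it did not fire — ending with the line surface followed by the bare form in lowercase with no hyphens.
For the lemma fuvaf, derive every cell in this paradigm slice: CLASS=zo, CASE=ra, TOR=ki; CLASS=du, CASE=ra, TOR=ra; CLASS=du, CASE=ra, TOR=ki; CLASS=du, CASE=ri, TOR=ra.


cell CLASS=zo, CASE=ra, TOR=ki:
underlying: fuvaf-ke-si-g
1. e -> o, i -> u / B C0 _: fires at position(s) 7: fuvafkosig
2. f -> v, k -> g, s -> z, t -> d / V _ V: fires at position(s) 8: fuvafkozig
3. 0 -> e / C _ C: inserts after position(s) 5: fuvafekozig
surface: fuvafekozig

cell CLASS=du, CASE=ra, TOR=ra:
underlying: fuvaf-af-e-g
1. e -> o, i -> u / B C0 _: fires at position(s) 8: fuvafafog
2. f -> v, k -> g, s -> z, t -> d / V _ V: fires at position(s) 5, 7: fuvavavog
3. 0 -> e / C _ C: no change
surface: fuvavavog

cell CLASS=du, CASE=ra, TOR=ki:
underlying: fuvaf-ke-e-g
1. e -> o, i -> u / B C0 _: fires at position(s) 7: fuvafkoeg
2. f -> v, k -> g, s -> z, t -> d / V _ V: no change
3. 0 -> e / C _ C: inserts after position(s) 5: fuvafekoeg
surface: fuvafekoeg

cell CLASS=du, CASE=ri, TOR=ra:
underlying: fuvaf-af-e-gre
1. e -> o, i -> u / B C0 _: fires at position(s) 8: fuvafafogre
2. f -> v, k -> g, s -> z, t -> d / V _ V: fires at position(s) 5, 7: fuvavavogre
3. 0 -> e / C _ C: inserts after position(s) 9: fuvavavogere
surface: fuvavavogere


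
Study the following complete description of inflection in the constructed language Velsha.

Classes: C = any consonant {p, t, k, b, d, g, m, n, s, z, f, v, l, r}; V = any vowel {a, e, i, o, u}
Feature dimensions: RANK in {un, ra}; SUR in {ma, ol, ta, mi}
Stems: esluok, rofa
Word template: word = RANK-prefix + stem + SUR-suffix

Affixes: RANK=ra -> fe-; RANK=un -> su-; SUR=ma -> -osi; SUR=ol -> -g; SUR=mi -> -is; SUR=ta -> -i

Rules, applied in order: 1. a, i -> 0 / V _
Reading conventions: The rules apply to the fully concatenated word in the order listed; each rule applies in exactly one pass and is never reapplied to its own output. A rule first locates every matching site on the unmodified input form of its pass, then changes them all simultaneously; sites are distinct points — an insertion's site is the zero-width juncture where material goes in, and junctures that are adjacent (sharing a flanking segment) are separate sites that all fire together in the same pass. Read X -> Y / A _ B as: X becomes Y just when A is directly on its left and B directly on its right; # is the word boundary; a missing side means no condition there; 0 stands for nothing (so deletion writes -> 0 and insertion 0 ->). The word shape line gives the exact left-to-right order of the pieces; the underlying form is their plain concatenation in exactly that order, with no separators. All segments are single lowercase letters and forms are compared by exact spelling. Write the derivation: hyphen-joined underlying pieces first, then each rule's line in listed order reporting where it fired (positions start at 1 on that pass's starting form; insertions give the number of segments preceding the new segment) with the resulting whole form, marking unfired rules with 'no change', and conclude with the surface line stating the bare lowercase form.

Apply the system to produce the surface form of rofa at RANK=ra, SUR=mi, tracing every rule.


underlying: fe-rofa-is
1. a, i -> 0 / V _: fires at position(s) 7: ferofas
surface: ferofas


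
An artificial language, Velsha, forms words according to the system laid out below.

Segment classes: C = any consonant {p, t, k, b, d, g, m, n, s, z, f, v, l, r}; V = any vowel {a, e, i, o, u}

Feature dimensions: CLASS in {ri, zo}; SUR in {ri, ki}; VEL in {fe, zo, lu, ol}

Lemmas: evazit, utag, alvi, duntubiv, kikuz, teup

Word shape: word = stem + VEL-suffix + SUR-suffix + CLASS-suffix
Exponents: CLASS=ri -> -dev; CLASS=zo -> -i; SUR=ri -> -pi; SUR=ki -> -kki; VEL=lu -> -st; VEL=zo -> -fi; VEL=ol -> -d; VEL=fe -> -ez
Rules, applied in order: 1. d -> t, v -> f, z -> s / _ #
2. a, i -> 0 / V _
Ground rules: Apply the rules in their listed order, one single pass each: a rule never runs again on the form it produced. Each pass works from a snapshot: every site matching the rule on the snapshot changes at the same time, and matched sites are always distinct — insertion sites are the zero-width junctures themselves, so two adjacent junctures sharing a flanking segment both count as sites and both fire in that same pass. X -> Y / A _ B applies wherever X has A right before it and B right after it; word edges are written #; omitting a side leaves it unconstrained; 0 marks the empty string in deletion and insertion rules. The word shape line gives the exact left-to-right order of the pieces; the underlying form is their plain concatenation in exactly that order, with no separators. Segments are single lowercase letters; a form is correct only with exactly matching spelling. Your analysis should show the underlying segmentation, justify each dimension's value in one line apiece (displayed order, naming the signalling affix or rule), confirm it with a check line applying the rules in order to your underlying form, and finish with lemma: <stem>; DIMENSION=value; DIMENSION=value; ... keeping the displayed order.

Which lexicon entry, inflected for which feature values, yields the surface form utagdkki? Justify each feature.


underlying: utag-d-kki-i
CLASS=zo - signalled by the affix -i
SUR=ki - signalled by the affix -kki
VEL=ol - signalled by the affix -d
check: utagdkkii -> utagdkkii -> utagdkki
lemma: utag; CLASS=zo; SUR=ki; VEL=ol


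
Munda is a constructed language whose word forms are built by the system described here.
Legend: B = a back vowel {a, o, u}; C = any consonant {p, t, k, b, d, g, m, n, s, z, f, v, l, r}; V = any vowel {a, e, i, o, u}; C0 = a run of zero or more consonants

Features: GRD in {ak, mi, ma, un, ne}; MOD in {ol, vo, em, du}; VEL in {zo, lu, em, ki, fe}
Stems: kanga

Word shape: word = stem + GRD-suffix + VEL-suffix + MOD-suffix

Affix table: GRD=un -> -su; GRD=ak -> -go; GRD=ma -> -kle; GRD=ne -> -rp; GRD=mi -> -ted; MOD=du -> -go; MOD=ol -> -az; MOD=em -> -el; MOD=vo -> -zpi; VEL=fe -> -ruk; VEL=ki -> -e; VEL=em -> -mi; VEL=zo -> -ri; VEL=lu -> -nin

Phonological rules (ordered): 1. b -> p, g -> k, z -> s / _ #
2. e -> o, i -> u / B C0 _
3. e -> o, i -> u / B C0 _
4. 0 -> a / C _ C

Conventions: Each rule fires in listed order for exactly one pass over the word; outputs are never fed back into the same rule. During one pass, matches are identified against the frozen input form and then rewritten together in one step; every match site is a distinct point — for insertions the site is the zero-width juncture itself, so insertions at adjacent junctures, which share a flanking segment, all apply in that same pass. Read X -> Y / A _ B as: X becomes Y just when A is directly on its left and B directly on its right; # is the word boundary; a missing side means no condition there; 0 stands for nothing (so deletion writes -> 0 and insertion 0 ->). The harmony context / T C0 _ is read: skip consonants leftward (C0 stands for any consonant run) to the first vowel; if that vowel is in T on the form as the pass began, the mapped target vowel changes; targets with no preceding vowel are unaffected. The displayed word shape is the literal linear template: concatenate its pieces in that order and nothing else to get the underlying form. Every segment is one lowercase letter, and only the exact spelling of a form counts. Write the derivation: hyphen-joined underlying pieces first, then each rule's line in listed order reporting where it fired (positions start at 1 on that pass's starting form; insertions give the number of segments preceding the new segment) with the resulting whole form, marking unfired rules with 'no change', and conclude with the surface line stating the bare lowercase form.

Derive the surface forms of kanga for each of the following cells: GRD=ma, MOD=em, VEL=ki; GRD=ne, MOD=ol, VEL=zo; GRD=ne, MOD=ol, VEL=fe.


cell GRD=ma, MOD=em, VEL=ki:
underlying: kanga-kle-e-el
1. b -> p, g -> k, z -> s / _ #: no change
2. e -> o, i -> u / B C0 _: fires at position(s) 8: kangakloeel
3. e -> o, i -> u / B C0 _: fires at position(s) 9: kangaklooel
4. 0 -> a / C _ C: inserts after position(s) 3, 6: kanagakalooel
surface: kanagakalooel

cell GRD=ne, MOD=ol, VEL=zo:
underlying: kanga-rp-ri-az
1. b -> p, g -> k, z -> s / _ #: fires at position(s) 11: kangarprias
2. e -> o, i -> u / B C0 _: fires at position(s) 9: kangarpruas
3. e -> o, i -> u / B C0 _: no change
4. 0 -> a / C _ C: inserts after position(s) 3, 6, 7: kanagaraparuas
surface: kanagaraparuas

cell GRD=ne, MOD=ol, VEL=fe:
underlying: kanga-rp-ruk-az
1. b -> p, g -> k, z -> s / _ #: fires at position(s) 12: kangarprukas
2. e -> o, i -> u / B C0 _: no change
3. e -> o, i -> u / B C0 _: no change
4. 0 -> a / C _ C: inserts after position(s) 3, 6, 7: kanagaraparukas
surface: kanagaraparukas


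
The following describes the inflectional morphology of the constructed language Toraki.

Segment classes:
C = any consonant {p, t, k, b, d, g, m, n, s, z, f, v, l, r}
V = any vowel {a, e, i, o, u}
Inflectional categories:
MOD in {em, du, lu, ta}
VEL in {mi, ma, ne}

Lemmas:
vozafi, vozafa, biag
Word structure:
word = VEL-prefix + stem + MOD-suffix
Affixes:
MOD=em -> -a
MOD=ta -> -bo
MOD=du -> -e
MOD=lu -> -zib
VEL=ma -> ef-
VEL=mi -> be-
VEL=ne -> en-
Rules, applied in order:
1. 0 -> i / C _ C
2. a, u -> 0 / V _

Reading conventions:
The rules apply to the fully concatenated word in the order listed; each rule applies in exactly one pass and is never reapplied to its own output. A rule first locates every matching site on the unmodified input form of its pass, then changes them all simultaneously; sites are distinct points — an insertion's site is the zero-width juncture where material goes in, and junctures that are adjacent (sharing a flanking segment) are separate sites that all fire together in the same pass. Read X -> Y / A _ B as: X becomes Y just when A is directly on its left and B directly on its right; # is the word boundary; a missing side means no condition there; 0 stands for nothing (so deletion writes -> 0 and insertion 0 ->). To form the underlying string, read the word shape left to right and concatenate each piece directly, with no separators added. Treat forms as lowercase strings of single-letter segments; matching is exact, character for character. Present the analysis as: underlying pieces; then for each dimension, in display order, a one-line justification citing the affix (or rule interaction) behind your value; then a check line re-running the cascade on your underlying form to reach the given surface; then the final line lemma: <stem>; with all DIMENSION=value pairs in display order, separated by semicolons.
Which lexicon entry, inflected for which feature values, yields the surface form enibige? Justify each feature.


underlying: en-biag-e
MOD=du - signalled by the affix -e
VEL=ne - signalled by the affix en-
check: enbiage -> enibiage -> enibige
lemma: biag; MOD=du; VEL=ne


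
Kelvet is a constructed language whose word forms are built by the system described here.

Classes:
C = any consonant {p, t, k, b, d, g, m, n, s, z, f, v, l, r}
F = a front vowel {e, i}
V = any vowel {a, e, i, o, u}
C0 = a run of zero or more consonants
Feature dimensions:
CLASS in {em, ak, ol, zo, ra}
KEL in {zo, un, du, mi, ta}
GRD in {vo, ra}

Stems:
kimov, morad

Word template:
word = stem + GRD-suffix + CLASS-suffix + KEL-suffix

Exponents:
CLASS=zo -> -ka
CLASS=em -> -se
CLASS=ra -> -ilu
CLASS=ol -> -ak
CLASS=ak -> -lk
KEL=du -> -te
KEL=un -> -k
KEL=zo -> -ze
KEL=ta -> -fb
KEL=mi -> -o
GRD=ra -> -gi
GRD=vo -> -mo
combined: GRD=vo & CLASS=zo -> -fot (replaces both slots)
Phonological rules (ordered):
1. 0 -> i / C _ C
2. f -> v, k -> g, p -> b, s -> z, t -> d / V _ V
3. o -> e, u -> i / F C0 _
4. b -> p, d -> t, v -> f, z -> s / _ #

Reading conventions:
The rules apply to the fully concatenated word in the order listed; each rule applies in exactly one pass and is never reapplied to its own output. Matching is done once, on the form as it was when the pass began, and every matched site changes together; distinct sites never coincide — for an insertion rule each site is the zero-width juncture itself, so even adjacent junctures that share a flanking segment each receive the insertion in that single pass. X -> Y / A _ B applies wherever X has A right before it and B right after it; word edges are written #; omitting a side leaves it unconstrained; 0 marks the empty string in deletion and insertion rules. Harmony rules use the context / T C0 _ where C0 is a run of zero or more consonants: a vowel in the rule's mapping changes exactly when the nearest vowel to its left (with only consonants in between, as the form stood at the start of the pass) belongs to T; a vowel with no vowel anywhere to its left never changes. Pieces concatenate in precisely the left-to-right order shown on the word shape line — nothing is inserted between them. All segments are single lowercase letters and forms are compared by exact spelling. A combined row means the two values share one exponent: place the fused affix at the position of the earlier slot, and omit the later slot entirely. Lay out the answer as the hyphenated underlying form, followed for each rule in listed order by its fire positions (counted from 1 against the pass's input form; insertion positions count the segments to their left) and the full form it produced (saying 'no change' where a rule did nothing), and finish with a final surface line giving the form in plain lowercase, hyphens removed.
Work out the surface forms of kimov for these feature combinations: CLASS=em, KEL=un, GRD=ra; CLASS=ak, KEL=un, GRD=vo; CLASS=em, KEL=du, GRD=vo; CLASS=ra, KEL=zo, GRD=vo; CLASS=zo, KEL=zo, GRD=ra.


cell CLASS=em, KEL=un, GRD=ra:
underlying: kimov-gi-se-k
1. 0 -> i / C _ C: inserts after position(s) 5: kimovigisek
2. f -> v, k -> g, p -> b, s -> z, t -> d / V _ V: fires at position(s) 9: kimovigizek
3. o -> e, u -> i / F C0 _: fires at position(s) 4: kimevigizek
4. b -> p, d -> t, v -> f, z -> s / _ #: no change
surface: kimevigizek

cell CLASS=ak, KEL=un, GRD=vo:
underlying: kimov-mo-lk-k
1. 0 -> i / C _ C: inserts after position(s) 5, 8, 9: kimovimolikik
2. f -> v, k -> g, p -> b, s -> z, t -> d / V _ V: fires at position(s) 11: kimovimoligik
3. o -> e, u -> i / F C0 _: fires at position(s) 4, 8: kimevimeligik
4. b -> p, d -> t, v -> f, z -> s / _ #: no change
surface: kimevimeligik

cell CLASS=em, KEL=du, GRD=vo:
underlying: kimov-mo-se-te
1. 0 -> i / C _ C: inserts after position(s) 5: kimovimosete
2. f -> v, k -> g, p -> b, s -> z, t -> d / V _ V: fires at position(s) 9, 11: kimovimozede
3. o -> e, u -> i / F C0 _: fires at position(s) 4, 8: kimevimezede
4. b -> p, d -> t, v -> f, z -> s / _ #: no change
surface: kimevimezede

cell CLASS=ra, KEL=zo, GRD=vo:
underlying: kimov-mo-ilu-ze
1. 0 -> i / C _ C: inserts after position(s) 5: kimovimoiluze
2. f -> v, k -> g, p -> b, s -> z, t -> d / V _ V: no change
3. o -> e, u -> i / F C0 _: fires at position(s) 4, 8, 11: kimevimeilize
4. b -> p, d -> t, v -> f, z -> s / _ #: no change
surface: kimevimeilize

cell CLASS=zo, KEL=zo, GRD=ra:
underlying: kimov-gi-ka-ze
1. 0 -> i / C _ C: inserts after position(s) 5: kimovigikaze
2. f -> v, k -> g, p -> b, s -> z, t -> d / V _ V: fires at position(s) 9: kimovigigaze
3. o -> e, u -> i / F C0 _: fires at position(s) 4: kimevigigaze
4. b -> p, d -> t, v -> f, z -> s / _ #: no change
surface: kimevigigaze


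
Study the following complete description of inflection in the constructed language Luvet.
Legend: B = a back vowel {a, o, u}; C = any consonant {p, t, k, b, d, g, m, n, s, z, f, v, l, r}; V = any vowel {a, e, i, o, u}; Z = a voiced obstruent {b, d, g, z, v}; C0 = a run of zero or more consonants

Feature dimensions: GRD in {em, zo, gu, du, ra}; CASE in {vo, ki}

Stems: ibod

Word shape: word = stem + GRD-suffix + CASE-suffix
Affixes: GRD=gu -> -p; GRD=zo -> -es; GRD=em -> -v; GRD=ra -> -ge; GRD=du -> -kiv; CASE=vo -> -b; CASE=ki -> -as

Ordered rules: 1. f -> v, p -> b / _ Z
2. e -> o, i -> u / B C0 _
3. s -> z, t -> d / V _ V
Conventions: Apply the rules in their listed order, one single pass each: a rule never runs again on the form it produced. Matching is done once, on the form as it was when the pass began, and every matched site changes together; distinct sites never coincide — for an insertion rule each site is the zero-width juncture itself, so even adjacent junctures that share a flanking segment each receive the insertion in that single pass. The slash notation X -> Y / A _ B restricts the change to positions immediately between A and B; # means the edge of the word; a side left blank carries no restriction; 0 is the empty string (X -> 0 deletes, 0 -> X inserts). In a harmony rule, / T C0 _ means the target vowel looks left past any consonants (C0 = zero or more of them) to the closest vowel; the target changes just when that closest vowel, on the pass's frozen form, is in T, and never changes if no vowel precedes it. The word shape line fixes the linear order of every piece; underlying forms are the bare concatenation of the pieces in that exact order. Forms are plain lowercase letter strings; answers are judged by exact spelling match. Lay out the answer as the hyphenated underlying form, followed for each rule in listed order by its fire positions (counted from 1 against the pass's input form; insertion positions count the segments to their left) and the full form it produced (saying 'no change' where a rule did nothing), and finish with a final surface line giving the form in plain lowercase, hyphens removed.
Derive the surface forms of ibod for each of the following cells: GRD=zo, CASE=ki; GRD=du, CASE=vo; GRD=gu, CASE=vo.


cell GRD=zo, CASE=ki:
underlying: ibod-es-as
1. f -> v, p -> b / _ Z: no change
2. e -> o, i -> u / B C0 _: fires at position(s) 5: ibodosas
3. s -> z, t -> d / V _ V: fires at position(s) 6: ibodozas
surface: ibodozas

cell GRD=du, CASE=vo:
underlying: ibod-kiv-b
1. f -> v, p -> b / _ Z: no change
2. e -> o, i -> u / B C0 _: fires at position(s) 6: ibodkuvb
3. s -> z, t -> d / V _ V: no change
surface: ibodkuvb

cell GRD=gu, CASE=vo:
underlying: ibod-p-b
1. f -> v, p -> b / _ Z: fires at position(s) 5: ibodbb
2. e -> o, i -> u / B C0 _: no change
3. s -> z, t -> d / V _ V: no change
surface: ibodbb


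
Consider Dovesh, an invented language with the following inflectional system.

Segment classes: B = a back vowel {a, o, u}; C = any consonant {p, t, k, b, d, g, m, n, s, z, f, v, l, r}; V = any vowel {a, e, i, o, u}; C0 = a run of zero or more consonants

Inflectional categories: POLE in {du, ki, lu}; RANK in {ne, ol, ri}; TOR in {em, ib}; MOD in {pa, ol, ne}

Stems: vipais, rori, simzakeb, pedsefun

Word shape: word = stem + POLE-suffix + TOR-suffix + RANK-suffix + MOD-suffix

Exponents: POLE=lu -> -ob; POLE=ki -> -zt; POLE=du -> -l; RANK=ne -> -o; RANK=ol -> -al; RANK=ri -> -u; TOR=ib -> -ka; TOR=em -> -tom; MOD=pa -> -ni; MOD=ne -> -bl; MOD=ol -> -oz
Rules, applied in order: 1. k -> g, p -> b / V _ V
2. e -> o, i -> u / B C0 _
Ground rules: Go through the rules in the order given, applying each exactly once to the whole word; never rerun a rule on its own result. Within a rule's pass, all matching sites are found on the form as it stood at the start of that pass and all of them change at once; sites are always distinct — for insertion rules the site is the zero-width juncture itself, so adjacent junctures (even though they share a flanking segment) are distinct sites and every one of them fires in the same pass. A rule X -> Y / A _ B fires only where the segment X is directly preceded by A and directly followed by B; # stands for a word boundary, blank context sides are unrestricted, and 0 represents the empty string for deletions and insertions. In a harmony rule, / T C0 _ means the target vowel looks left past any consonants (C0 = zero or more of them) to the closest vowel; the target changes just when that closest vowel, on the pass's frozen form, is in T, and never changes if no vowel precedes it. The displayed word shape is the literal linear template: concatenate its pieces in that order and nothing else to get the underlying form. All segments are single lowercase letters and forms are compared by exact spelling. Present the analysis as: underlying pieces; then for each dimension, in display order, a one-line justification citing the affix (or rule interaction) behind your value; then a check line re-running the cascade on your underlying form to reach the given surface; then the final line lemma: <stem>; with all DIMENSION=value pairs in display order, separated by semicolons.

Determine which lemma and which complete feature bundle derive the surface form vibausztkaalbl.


underlying: vipais-zt-ka-al-bl
POLE=ki - signalled by the affix -zt
RANK=ol - signalled by the affix -al
TOR=ib - signalled by the affix -ka
MOD=ne - signalled by the affix -bl
check: vipaisztkaalbl -> vibaisztkaalbl -> vibausztkaalbl
lemma: vipais; POLE=ki; RANK=ol; TOR=ib; MOD=ne
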